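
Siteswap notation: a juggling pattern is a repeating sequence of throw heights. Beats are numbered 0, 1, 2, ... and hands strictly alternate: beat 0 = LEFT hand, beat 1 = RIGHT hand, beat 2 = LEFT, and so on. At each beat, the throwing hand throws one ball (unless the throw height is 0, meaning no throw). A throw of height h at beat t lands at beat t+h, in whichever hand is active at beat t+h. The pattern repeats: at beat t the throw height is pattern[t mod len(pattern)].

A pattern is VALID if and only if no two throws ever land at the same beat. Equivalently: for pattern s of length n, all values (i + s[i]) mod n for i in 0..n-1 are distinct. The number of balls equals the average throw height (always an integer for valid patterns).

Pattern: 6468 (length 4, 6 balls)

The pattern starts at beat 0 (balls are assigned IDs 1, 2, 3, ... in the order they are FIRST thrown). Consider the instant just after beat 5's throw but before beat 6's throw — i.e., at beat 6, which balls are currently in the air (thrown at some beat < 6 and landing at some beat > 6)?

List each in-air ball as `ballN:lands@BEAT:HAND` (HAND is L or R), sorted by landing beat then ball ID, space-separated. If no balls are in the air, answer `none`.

Answer: ball3:lands@8:L ball2:lands@9:R ball5:lands@10:L ball4:lands@11:R

Derivation:
Beat 0 (L): throw ball1 h=6 -> lands@6:L; in-air after throw: [b1@6:L]
Beat 1 (R): throw ball2 h=4 -> lands@5:R; in-air after throw: [b2@5:R b1@6:L]
Beat 2 (L): throw ball3 h=6 -> lands@8:L; in-air after throw: [b2@5:R b1@6:L b3@8:L]
Beat 3 (R): throw ball4 h=8 -> lands@11:R; in-air after throw: [b2@5:R b1@6:L b3@8:L b4@11:R]
Beat 4 (L): throw ball5 h=6 -> lands@10:L; in-air after throw: [b2@5:R b1@6:L b3@8:L b5@10:L b4@11:R]
Beat 5 (R): throw ball2 h=4 -> lands@9:R; in-air after throw: [b1@6:L b3@8:L b2@9:R b5@10:L b4@11:R]
Beat 6 (L): throw ball1 h=6 -> lands@12:L; in-air after throw: [b3@8:L b2@9:R b5@10:L b4@11:R b1@12:L]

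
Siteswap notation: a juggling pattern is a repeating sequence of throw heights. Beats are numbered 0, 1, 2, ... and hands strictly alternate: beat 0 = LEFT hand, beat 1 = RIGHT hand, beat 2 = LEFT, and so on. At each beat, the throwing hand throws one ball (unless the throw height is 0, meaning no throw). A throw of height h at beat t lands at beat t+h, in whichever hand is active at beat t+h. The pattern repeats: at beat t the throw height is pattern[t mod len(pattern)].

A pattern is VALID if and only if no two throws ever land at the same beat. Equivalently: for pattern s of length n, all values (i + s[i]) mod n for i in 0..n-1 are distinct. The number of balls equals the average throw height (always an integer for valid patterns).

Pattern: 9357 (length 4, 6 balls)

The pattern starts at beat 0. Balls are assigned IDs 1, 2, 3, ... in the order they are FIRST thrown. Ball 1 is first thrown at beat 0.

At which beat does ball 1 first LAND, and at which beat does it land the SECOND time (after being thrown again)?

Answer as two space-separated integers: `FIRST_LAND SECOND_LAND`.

Beat 0 (L): throw ball1 h=9 -> lands@9:R; in-air after throw: [b1@9:R]
Beat 1 (R): throw ball2 h=3 -> lands@4:L; in-air after throw: [b2@4:L b1@9:R]
Beat 2 (L): throw ball3 h=5 -> lands@7:R; in-air after throw: [b2@4:L b3@7:R b1@9:R]
Beat 3 (R): throw ball4 h=7 -> lands@10:L; in-air after throw: [b2@4:L b3@7:R b1@9:R b4@10:L]
Beat 4 (L): throw ball2 h=9 -> lands@13:R; in-air after throw: [b3@7:R b1@9:R b4@10:L b2@13:R]
Beat 5 (R): throw ball5 h=3 -> lands@8:L; in-air after throw: [b3@7:R b5@8:L b1@9:R b4@10:L b2@13:R]
Beat 6 (L): throw ball6 h=5 -> lands@11:R; in-air after throw: [b3@7:R b5@8:L b1@9:R b4@10:L b6@11:R b2@13:R]
Beat 7 (R): throw ball3 h=7 -> lands@14:L; in-air after throw: [b5@8:L b1@9:R b4@10:L b6@11:R b2@13:R b3@14:L]
Beat 8 (L): throw ball5 h=9 -> lands@17:R; in-air after throw: [b1@9:R b4@10:L b6@11:R b2@13:R b3@14:L b5@17:R]
Beat 9 (R): throw ball1 h=3 -> lands@12:L; in-air after throw: [b4@10:L b6@11:R b1@12:L b2@13:R b3@14:L b5@17:R]
Beat 10 (L): throw ball4 h=5 -> lands@15:R; in-air after throw: [b6@11:R b1@12:L b2@13:R b3@14:L b4@15:R b5@17:R]
Beat 11 (R): throw ball6 h=7 -> lands@18:L; in-air after throw: [b1@12:L b2@13:R b3@14:L b4@15:R b5@17:R b6@18:L]
Ball 1: thrown@0 h=9 -> first land @9; rethrown@9 h=3 -> second land @12

Answer: 9 12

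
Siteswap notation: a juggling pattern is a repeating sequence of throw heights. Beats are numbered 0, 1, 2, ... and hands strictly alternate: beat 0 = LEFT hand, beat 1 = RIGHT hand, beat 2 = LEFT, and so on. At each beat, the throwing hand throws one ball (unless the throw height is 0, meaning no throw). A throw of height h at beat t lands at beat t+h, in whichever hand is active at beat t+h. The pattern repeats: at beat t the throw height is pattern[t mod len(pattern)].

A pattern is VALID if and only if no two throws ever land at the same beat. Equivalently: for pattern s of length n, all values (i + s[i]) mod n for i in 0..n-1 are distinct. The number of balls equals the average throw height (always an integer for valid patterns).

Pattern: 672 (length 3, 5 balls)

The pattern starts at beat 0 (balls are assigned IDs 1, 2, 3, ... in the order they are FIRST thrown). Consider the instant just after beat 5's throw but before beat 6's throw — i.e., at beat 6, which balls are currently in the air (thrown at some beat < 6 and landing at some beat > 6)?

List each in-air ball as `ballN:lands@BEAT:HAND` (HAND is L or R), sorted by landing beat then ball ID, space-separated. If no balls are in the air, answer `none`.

Beat 0 (L): throw ball1 h=6 -> lands@6:L; in-air after throw: [b1@6:L]
Beat 1 (R): throw ball2 h=7 -> lands@8:L; in-air after throw: [b1@6:L b2@8:L]
Beat 2 (L): throw ball3 h=2 -> lands@4:L; in-air after throw: [b3@4:L b1@6:L b2@8:L]
Beat 3 (R): throw ball4 h=6 -> lands@9:R; in-air after throw: [b3@4:L b1@6:L b2@8:L b4@9:R]
Beat 4 (L): throw ball3 h=7 -> lands@11:R; in-air after throw: [b1@6:L b2@8:L b4@9:R b3@11:R]
Beat 5 (R): throw ball5 h=2 -> lands@7:R; in-air after throw: [b1@6:L b5@7:R b2@8:L b4@9:R b3@11:R]
Beat 6 (L): throw ball1 h=6 -> lands@12:L; in-air after throw: [b5@7:R b2@8:L b4@9:R b3@11:R b1@12:L]

Answer: ball5:lands@7:R ball2:lands@8:L ball4:lands@9:R ball3:lands@11:R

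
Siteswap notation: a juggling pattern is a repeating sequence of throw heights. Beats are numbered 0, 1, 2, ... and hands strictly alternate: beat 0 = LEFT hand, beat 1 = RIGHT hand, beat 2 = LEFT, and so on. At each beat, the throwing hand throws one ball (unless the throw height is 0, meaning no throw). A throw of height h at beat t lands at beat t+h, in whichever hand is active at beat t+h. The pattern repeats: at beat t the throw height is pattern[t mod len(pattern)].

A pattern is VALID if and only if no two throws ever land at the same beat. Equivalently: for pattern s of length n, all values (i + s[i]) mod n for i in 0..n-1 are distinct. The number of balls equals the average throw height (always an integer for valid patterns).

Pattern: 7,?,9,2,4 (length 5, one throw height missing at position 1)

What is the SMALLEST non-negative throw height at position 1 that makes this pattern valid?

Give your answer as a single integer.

Answer: 3

Derivation:
i=0: (0 + 7) mod 5 = 2
i=1: s[i]=? (unknown)
i=2: (2 + 9) mod 5 = 1
i=3: (3 + 2) mod 5 = 0
i=4: (4 + 4) mod 5 = 3
Known residues: [0, 1, 2, 3]; need a permutation of 0..4, so missing residue r = 4
Need (1 + s) mod 5 = 4; smallest s = (4 - 1) mod 5 = 3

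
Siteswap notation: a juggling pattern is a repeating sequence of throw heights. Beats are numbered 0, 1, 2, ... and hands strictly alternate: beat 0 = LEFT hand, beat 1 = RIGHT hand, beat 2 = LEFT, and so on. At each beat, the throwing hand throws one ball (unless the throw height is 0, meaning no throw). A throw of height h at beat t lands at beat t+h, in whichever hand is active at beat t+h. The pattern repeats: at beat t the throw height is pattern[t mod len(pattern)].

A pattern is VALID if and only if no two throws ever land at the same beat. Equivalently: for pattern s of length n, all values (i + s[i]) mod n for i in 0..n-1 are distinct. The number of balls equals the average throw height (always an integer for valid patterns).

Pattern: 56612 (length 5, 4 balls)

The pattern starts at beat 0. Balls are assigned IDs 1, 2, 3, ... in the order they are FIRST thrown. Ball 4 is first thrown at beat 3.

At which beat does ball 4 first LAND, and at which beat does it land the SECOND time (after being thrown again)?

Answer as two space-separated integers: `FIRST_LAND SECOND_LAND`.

Beat 0 (L): throw ball1 h=5 -> lands@5:R; in-air after throw: [b1@5:R]
Beat 1 (R): throw ball2 h=6 -> lands@7:R; in-air after throw: [b1@5:R b2@7:R]
Beat 2 (L): throw ball3 h=6 -> lands@8:L; in-air after throw: [b1@5:R b2@7:R b3@8:L]
Beat 3 (R): throw ball4 h=1 -> lands@4:L; in-air after throw: [b4@4:L b1@5:R b2@7:R b3@8:L]
Beat 4 (L): throw ball4 h=2 -> lands@6:L; in-air after throw: [b1@5:R b4@6:L b2@7:R b3@8:L]
Beat 5 (R): throw ball1 h=5 -> lands@10:L; in-air after throw: [b4@6:L b2@7:R b3@8:L b1@10:L]
Beat 6 (L): throw ball4 h=6 -> lands@12:L; in-air after throw: [b2@7:R b3@8:L b1@10:L b4@12:L]
Ball 4: thrown@3 h=1 -> first land @4; rethrown@4 h=2 -> second land @6

Answer: 4 6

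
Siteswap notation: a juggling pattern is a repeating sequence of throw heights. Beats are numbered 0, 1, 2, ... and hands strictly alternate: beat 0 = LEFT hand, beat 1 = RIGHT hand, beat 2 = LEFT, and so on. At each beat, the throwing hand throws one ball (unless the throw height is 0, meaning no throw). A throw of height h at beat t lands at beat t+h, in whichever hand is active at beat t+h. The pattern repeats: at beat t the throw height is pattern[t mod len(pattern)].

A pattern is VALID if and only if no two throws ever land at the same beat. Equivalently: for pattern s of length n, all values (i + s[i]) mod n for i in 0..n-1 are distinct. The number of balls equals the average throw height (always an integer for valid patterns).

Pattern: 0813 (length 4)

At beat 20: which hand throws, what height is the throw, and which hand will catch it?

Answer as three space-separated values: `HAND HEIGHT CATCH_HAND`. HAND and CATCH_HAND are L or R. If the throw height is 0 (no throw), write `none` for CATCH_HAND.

Answer: L 0 none

Derivation:
Beat 20: 20 mod 2 = 0, so hand = L
Throw height = pattern[20 mod 4] = pattern[0] = 0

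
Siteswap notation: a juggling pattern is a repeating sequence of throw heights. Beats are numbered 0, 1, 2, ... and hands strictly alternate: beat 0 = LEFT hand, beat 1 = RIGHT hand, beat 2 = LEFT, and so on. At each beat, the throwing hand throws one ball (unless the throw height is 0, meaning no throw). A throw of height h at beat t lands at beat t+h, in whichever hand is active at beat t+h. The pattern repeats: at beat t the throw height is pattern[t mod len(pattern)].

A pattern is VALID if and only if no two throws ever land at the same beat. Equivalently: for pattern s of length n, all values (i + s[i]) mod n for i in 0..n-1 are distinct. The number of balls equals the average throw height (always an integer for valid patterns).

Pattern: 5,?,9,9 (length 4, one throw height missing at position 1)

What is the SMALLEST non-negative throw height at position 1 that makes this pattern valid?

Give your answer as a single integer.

Answer: 1

Derivation:
i=0: (0 + 5) mod 4 = 1
i=1: s[i]=? (unknown)
i=2: (2 + 9) mod 4 = 3
i=3: (3 + 9) mod 4 = 0
Known residues: [0, 1, 3]; need a permutation of 0..3, so missing residue r = 2
Need (1 + s) mod 4 = 2; smallest s = (2 - 1) mod 4 = 1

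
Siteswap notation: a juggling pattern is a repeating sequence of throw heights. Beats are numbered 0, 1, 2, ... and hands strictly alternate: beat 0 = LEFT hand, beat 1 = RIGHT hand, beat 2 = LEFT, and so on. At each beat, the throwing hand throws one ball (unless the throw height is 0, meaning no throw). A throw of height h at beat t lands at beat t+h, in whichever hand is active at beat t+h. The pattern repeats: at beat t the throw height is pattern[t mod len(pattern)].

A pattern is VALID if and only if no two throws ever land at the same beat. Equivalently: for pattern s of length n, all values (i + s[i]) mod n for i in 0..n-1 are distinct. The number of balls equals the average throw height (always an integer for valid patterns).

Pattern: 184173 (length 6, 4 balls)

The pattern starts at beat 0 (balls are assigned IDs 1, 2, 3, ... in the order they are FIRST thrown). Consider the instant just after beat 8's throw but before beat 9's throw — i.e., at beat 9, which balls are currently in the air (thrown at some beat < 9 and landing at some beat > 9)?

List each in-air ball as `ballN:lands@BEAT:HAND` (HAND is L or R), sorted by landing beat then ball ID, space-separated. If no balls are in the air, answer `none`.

Answer: ball3:lands@11:R ball4:lands@12:L ball2:lands@15:R

Derivation:
Beat 0 (L): throw ball1 h=1 -> lands@1:R; in-air after throw: [b1@1:R]
Beat 1 (R): throw ball1 h=8 -> lands@9:R; in-air after throw: [b1@9:R]
Beat 2 (L): throw ball2 h=4 -> lands@6:L; in-air after throw: [b2@6:L b1@9:R]
Beat 3 (R): throw ball3 h=1 -> lands@4:L; in-air after throw: [b3@4:L b2@6:L b1@9:R]
Beat 4 (L): throw ball3 h=7 -> lands@11:R; in-air after throw: [b2@6:L b1@9:R b3@11:R]
Beat 5 (R): throw ball4 h=3 -> lands@8:L; in-air after throw: [b2@6:L b4@8:L b1@9:R b3@11:R]
Beat 6 (L): throw ball2 h=1 -> lands@7:R; in-air after throw: [b2@7:R b4@8:L b1@9:R b3@11:R]
Beat 7 (R): throw ball2 h=8 -> lands@15:R; in-air after throw: [b4@8:L b1@9:R b3@11:R b2@15:R]
Beat 8 (L): throw ball4 h=4 -> lands@12:L; in-air after throw: [b1@9:R b3@11:R b4@12:L b2@15:R]
Beat 9 (R): throw ball1 h=1 -> lands@10:L; in-air after throw: [b1@10:L b3@11:R b4@12:L b2@15:R]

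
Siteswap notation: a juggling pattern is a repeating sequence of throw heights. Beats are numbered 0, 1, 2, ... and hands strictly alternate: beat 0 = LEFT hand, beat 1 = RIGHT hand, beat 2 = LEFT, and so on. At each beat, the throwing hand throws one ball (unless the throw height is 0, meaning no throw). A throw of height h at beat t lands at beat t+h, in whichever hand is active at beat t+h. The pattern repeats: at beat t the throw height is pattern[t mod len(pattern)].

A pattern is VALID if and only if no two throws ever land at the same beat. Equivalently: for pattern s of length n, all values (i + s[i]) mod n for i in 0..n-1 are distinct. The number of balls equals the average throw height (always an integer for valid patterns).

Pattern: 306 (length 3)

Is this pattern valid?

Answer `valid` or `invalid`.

i=0: (i + s[i]) mod n = (0 + 3) mod 3 = 0
i=1: (i + s[i]) mod n = (1 + 0) mod 3 = 1
i=2: (i + s[i]) mod n = (2 + 6) mod 3 = 2
Residues: [0, 1, 2], distinct: True

Answer: valid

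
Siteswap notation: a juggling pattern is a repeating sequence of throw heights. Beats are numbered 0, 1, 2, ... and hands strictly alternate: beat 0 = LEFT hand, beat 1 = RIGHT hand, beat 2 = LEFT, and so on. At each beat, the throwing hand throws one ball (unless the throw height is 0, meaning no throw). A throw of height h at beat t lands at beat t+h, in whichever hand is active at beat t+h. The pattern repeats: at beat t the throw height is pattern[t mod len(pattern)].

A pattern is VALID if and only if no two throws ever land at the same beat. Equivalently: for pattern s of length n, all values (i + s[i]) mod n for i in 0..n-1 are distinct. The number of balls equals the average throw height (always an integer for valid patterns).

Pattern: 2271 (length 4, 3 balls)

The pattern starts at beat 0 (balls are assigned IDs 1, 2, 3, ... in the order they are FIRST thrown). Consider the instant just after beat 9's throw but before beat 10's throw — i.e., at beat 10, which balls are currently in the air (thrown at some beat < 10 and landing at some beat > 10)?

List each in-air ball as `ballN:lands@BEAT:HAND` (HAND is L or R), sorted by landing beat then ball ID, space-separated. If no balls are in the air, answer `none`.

Answer: ball1:lands@11:R ball2:lands@13:R

Derivation:
Beat 0 (L): throw ball1 h=2 -> lands@2:L; in-air after throw: [b1@2:L]
Beat 1 (R): throw ball2 h=2 -> lands@3:R; in-air after throw: [b1@2:L b2@3:R]
Beat 2 (L): throw ball1 h=7 -> lands@9:R; in-air after throw: [b2@3:R b1@9:R]
Beat 3 (R): throw ball2 h=1 -> lands@4:L; in-air after throw: [b2@4:L b1@9:R]
Beat 4 (L): throw ball2 h=2 -> lands@6:L; in-air after throw: [b2@6:L b1@9:R]
Beat 5 (R): throw ball3 h=2 -> lands@7:R; in-air after throw: [b2@6:L b3@7:R b1@9:R]
Beat 6 (L): throw ball2 h=7 -> lands@13:R; in-air after throw: [b3@7:R b1@9:R b2@13:R]
Beat 7 (R): throw ball3 h=1 -> lands@8:L; in-air after throw: [b3@8:L b1@9:R b2@13:R]
Beat 8 (L): throw ball3 h=2 -> lands@10:L; in-air after throw: [b1@9:R b3@10:L b2@13:R]
Beat 9 (R): throw ball1 h=2 -> lands@11:R; in-air after throw: [b3@10:L b1@11:R b2@13:R]
Beat 10 (L): throw ball3 h=7 -> lands@17:R; in-air after throw: [b1@11:R b2@13:R b3@17:R]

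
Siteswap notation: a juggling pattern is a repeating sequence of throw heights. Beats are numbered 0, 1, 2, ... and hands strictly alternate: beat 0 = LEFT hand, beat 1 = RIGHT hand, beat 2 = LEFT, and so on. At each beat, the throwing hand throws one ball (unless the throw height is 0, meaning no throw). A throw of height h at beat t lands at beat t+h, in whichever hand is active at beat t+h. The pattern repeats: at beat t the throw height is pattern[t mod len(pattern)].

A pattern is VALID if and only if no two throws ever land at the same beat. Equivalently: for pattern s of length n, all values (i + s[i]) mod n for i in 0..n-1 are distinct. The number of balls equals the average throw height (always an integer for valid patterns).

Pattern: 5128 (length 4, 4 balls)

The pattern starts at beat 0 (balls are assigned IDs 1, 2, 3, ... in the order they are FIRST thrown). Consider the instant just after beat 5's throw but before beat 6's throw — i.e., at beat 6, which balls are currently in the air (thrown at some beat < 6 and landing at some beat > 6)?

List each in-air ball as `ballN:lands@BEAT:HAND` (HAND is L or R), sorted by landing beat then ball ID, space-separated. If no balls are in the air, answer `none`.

Beat 0 (L): throw ball1 h=5 -> lands@5:R; in-air after throw: [b1@5:R]
Beat 1 (R): throw ball2 h=1 -> lands@2:L; in-air after throw: [b2@2:L b1@5:R]
Beat 2 (L): throw ball2 h=2 -> lands@4:L; in-air after throw: [b2@4:L b1@5:R]
Beat 3 (R): throw ball3 h=8 -> lands@11:R; in-air after throw: [b2@4:L b1@5:R b3@11:R]
Beat 4 (L): throw ball2 h=5 -> lands@9:R; in-air after throw: [b1@5:R b2@9:R b3@11:R]
Beat 5 (R): throw ball1 h=1 -> lands@6:L; in-air after throw: [b1@6:L b2@9:R b3@11:R]
Beat 6 (L): throw ball1 h=2 -> lands@8:L; in-air after throw: [b1@8:L b2@9:R b3@11:R]

Answer: ball2:lands@9:R ball3:lands@11:R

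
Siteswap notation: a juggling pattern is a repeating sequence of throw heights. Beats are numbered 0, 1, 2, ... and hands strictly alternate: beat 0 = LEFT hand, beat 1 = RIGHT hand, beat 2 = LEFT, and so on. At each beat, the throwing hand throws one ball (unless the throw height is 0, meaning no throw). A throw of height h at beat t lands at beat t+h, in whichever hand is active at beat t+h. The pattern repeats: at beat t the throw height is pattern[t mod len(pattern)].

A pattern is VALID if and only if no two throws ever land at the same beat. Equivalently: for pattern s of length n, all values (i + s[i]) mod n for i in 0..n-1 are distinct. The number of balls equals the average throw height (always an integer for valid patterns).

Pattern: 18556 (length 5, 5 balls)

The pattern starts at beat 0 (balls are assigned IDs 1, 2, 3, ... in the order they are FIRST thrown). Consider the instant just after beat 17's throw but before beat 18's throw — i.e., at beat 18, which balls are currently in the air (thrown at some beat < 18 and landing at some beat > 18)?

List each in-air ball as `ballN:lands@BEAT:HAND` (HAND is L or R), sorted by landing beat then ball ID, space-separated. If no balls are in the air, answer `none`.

Answer: ball4:lands@19:R ball5:lands@20:L ball2:lands@22:L ball1:lands@24:L

Derivation:
Beat 0 (L): throw ball1 h=1 -> lands@1:R; in-air after throw: [b1@1:R]
Beat 1 (R): throw ball1 h=8 -> lands@9:R; in-air after throw: [b1@9:R]
Beat 2 (L): throw ball2 h=5 -> lands@7:R; in-air after throw: [b2@7:R b1@9:R]
Beat 3 (R): throw ball3 h=5 -> lands@8:L; in-air after throw: [b2@7:R b3@8:L b1@9:R]
Beat 4 (L): throw ball4 h=6 -> lands@10:L; in-air after throw: [b2@7:R b3@8:L b1@9:R b4@10:L]
Beat 5 (R): throw ball5 h=1 -> lands@6:L; in-air after throw: [b5@6:L b2@7:R b3@8:L b1@9:R b4@10:L]
Beat 6 (L): throw ball5 h=8 -> lands@14:L; in-air after throw: [b2@7:R b3@8:L b1@9:R b4@10:L b5@14:L]
Beat 7 (R): throw ball2 h=5 -> lands@12:L; in-air after throw: [b3@8:L b1@9:R b4@10:L b2@12:L b5@14:L]
Beat 8 (L): throw ball3 h=5 -> lands@13:R; in-air after throw: [b1@9:R b4@10:L b2@12:L b3@13:R b5@14:L]
Beat 9 (R): throw ball1 h=6 -> lands@15:R; in-air after throw: [b4@10:L b2@12:L b3@13:R b5@14:L b1@15:R]
Beat 10 (L): throw ball4 h=1 -> lands@11:R; in-air after throw: [b4@11:R b2@12:L b3@13:R b5@14:L b1@15:R]
Beat 11 (R): throw ball4 h=8 -> lands@19:R; in-air after throw: [b2@12:L b3@13:R b5@14:L b1@15:R b4@19:R]
Beat 12 (L): throw ball2 h=5 -> lands@17:R; in-air after throw: [b3@13:R b5@14:L b1@15:R b2@17:R b4@19:R]
Beat 13 (R): throw ball3 h=5 -> lands@18:L; in-air after throw: [b5@14:L b1@15:R b2@17:R b3@18:L b4@19:R]
Beat 14 (L): throw ball5 h=6 -> lands@20:L; in-air after throw: [b1@15:R b2@17:R b3@18:L b4@19:R b5@20:L]
Beat 15 (R): throw ball1 h=1 -> lands@16:L; in-air after throw: [b1@16:L b2@17:R b3@18:L b4@19:R b5@20:L]
Beat 16 (L): throw ball1 h=8 -> lands@24:L; in-air after throw: [b2@17:R b3@18:L b4@19:R b5@20:L b1@24:L]
Beat 17 (R): throw ball2 h=5 -> lands@22:L; in-air after throw: [b3@18:L b4@19:R b5@20:L b2@22:L b1@24:L]
Beat 18 (L): throw ball3 h=5 -> lands@23:R; in-air after throw: [b4@19:R b5@20:L b2@22:L b3@23:R b1@24:L]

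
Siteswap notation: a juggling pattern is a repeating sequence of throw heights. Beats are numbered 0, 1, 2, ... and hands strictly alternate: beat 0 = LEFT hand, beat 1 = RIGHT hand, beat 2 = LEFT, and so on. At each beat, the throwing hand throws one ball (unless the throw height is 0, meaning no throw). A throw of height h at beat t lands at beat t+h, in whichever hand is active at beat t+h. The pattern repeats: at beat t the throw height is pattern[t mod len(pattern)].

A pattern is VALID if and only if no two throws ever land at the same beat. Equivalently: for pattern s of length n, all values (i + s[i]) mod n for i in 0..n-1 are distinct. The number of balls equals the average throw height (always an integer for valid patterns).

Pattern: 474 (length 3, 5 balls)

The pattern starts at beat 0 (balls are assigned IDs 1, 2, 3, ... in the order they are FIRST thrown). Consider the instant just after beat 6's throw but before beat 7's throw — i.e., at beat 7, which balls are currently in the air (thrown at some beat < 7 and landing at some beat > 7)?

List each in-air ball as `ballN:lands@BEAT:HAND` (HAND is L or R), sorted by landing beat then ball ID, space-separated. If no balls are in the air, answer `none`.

Beat 0 (L): throw ball1 h=4 -> lands@4:L; in-air after throw: [b1@4:L]
Beat 1 (R): throw ball2 h=7 -> lands@8:L; in-air after throw: [b1@4:L b2@8:L]
Beat 2 (L): throw ball3 h=4 -> lands@6:L; in-air after throw: [b1@4:L b3@6:L b2@8:L]
Beat 3 (R): throw ball4 h=4 -> lands@7:R; in-air after throw: [b1@4:L b3@6:L b4@7:R b2@8:L]
Beat 4 (L): throw ball1 h=7 -> lands@11:R; in-air after throw: [b3@6:L b4@7:R b2@8:L b1@11:R]
Beat 5 (R): throw ball5 h=4 -> lands@9:R; in-air after throw: [b3@6:L b4@7:R b2@8:L b5@9:R b1@11:R]
Beat 6 (L): throw ball3 h=4 -> lands@10:L; in-air after throw: [b4@7:R b2@8:L b5@9:R b3@10:L b1@11:R]
Beat 7 (R): throw ball4 h=7 -> lands@14:L; in-air after throw: [b2@8:L b5@9:R b3@10:L b1@11:R b4@14:L]

Answer: ball2:lands@8:L ball5:lands@9:R ball3:lands@10:L ball1:lands@11:R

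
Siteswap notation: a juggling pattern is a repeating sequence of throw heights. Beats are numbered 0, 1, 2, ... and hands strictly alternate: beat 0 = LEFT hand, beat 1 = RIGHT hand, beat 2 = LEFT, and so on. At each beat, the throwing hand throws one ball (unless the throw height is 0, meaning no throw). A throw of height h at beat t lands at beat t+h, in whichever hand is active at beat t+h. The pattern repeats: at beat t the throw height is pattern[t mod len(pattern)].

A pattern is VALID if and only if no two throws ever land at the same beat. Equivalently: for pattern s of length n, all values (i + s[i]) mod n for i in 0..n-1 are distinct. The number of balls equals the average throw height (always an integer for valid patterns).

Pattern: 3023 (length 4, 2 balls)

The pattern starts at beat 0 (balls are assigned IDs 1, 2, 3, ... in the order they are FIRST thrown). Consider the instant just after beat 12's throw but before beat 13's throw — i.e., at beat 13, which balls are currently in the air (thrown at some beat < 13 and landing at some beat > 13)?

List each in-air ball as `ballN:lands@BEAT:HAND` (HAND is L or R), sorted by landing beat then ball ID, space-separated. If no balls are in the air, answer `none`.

Answer: ball1:lands@14:L ball2:lands@15:R

Derivation:
Beat 0 (L): throw ball1 h=3 -> lands@3:R; in-air after throw: [b1@3:R]
Beat 2 (L): throw ball2 h=2 -> lands@4:L; in-air after throw: [b1@3:R b2@4:L]
Beat 3 (R): throw ball1 h=3 -> lands@6:L; in-air after throw: [b2@4:L b1@6:L]
Beat 4 (L): throw ball2 h=3 -> lands@7:R; in-air after throw: [b1@6:L b2@7:R]
Beat 6 (L): throw ball1 h=2 -> lands@8:L; in-air after throw: [b2@7:R b1@8:L]
Beat 7 (R): throw ball2 h=3 -> lands@10:L; in-air after throw: [b1@8:L b2@10:L]
Beat 8 (L): throw ball1 h=3 -> lands@11:R; in-air after throw: [b2@10:L b1@11:R]
Beat 10 (L): throw ball2 h=2 -> lands@12:L; in-air after throw: [b1@11:R b2@12:L]
Beat 11 (R): throw ball1 h=3 -> lands@14:L; in-air after throw: [b2@12:L b1@14:L]
Beat 12 (L): throw ball2 h=3 -> lands@15:R; in-air after throw: [b1@14:L b2@15:R]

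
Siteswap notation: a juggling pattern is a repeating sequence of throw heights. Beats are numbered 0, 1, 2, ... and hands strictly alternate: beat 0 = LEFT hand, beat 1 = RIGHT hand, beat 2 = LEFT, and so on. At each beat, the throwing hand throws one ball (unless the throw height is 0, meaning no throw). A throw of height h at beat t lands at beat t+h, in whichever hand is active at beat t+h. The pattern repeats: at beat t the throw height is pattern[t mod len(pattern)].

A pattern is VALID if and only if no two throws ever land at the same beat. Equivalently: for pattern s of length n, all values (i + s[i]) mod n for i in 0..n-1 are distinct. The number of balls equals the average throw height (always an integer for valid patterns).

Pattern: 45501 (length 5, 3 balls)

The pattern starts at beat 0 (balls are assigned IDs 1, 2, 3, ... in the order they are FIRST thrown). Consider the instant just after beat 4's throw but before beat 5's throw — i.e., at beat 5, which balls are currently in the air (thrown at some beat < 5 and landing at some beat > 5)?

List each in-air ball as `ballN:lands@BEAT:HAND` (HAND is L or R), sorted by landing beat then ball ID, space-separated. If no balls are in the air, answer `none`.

Answer: ball2:lands@6:L ball3:lands@7:R

Derivation:
Beat 0 (L): throw ball1 h=4 -> lands@4:L; in-air after throw: [b1@4:L]
Beat 1 (R): throw ball2 h=5 -> lands@6:L; in-air after throw: [b1@4:L b2@6:L]
Beat 2 (L): throw ball3 h=5 -> lands@7:R; in-air after throw: [b1@4:L b2@6:L b3@7:R]
Beat 4 (L): throw ball1 h=1 -> lands@5:R; in-air after throw: [b1@5:R b2@6:L b3@7:R]
Beat 5 (R): throw ball1 h=4 -> lands@9:R; in-air after throw: [b2@6:L b3@7:R b1@9:R]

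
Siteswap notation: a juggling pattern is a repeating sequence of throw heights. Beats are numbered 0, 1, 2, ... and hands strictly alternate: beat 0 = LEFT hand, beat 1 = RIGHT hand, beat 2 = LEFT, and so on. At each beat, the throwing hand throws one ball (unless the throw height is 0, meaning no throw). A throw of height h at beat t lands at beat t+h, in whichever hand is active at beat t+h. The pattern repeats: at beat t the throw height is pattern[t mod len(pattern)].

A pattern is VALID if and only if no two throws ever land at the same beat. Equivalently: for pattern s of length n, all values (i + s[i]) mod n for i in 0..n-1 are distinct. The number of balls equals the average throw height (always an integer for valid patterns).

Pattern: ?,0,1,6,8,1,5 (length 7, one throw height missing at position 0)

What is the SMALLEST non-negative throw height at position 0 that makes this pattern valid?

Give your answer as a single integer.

Answer: 0

Derivation:
i=0: s[i]=? (unknown)
i=1: (1 + 0) mod 7 = 1
i=2: (2 + 1) mod 7 = 3
i=3: (3 + 6) mod 7 = 2
i=4: (4 + 8) mod 7 = 5
i=5: (5 + 1) mod 7 = 6
i=6: (6 + 5) mod 7 = 4
Known residues: [1, 2, 3, 4, 5, 6]; need a permutation of 0..6, so missing residue r = 0
Need (0 + s) mod 7 = 0; smallest s = (0 - 0) mod 7 = 0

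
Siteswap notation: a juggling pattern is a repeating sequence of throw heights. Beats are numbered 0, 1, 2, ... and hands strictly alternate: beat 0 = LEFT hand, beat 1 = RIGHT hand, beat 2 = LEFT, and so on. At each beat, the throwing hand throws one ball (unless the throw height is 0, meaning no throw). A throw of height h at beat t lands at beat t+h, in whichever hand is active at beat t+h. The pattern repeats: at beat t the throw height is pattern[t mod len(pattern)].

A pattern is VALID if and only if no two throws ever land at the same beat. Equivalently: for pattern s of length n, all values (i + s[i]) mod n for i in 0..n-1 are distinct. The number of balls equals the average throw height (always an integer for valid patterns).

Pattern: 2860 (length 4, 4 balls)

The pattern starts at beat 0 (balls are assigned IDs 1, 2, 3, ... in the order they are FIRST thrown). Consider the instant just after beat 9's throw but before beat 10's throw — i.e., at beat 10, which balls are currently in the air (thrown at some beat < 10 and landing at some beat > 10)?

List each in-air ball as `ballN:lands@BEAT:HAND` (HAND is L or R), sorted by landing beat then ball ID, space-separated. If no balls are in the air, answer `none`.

Beat 0 (L): throw ball1 h=2 -> lands@2:L; in-air after throw: [b1@2:L]
Beat 1 (R): throw ball2 h=8 -> lands@9:R; in-air after throw: [b1@2:L b2@9:R]
Beat 2 (L): throw ball1 h=6 -> lands@8:L; in-air after throw: [b1@8:L b2@9:R]
Beat 4 (L): throw ball3 h=2 -> lands@6:L; in-air after throw: [b3@6:L b1@8:L b2@9:R]
Beat 5 (R): throw ball4 h=8 -> lands@13:R; in-air after throw: [b3@6:L b1@8:L b2@9:R b4@13:R]
Beat 6 (L): throw ball3 h=6 -> lands@12:L; in-air after throw: [b1@8:L b2@9:R b3@12:L b4@13:R]
Beat 8 (L): throw ball1 h=2 -> lands@10:L; in-air after throw: [b2@9:R b1@10:L b3@12:L b4@13:R]
Beat 9 (R): throw ball2 h=8 -> lands@17:R; in-air after throw: [b1@10:L b3@12:L b4@13:R b2@17:R]
Beat 10 (L): throw ball1 h=6 -> lands@16:L; in-air after throw: [b3@12:L b4@13:R b1@16:L b2@17:R]

Answer: ball3:lands@12:L ball4:lands@13:R ball2:lands@17:R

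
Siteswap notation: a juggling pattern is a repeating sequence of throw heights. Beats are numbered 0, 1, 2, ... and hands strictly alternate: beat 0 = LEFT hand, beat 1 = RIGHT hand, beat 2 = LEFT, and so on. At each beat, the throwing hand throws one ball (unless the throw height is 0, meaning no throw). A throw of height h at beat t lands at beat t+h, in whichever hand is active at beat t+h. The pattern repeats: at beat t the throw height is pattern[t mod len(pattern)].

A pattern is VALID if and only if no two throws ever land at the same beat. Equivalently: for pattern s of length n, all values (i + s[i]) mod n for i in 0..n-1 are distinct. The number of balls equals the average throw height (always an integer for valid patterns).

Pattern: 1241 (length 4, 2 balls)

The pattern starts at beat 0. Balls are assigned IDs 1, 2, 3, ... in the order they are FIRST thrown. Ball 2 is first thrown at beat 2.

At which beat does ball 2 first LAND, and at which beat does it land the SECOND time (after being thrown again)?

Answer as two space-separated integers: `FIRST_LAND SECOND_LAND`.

Answer: 6 10

Derivation:
Beat 0 (L): throw ball1 h=1 -> lands@1:R; in-air after throw: [b1@1:R]
Beat 1 (R): throw ball1 h=2 -> lands@3:R; in-air after throw: [b1@3:R]
Beat 2 (L): throw ball2 h=4 -> lands@6:L; in-air after throw: [b1@3:R b2@6:L]
Beat 3 (R): throw ball1 h=1 -> lands@4:L; in-air after throw: [b1@4:L b2@6:L]
Beat 4 (L): throw ball1 h=1 -> lands@5:R; in-air after throw: [b1@5:R b2@6:L]
Beat 5 (R): throw ball1 h=2 -> lands@7:R; in-air after throw: [b2@6:L b1@7:R]
Beat 6 (L): throw ball2 h=4 -> lands@10:L; in-air after throw: [b1@7:R b2@10:L]
Beat 7 (R): throw ball1 h=1 -> lands@8:L; in-air after throw: [b1@8:L b2@10:L]
Beat 8 (L): throw ball1 h=1 -> lands@9:R; in-air after throw: [b1@9:R b2@10:L]
Beat 9 (R): throw ball1 h=2 -> lands@11:R; in-air after throw: [b2@10:L b1@11:R]
Beat 10 (L): throw ball2 h=4 -> lands@14:L; in-air after throw: [b1@11:R b2@14:L]
Ball 2: thrown@2 h=4 -> first land @6; rethrown@6 h=4 -> second land @10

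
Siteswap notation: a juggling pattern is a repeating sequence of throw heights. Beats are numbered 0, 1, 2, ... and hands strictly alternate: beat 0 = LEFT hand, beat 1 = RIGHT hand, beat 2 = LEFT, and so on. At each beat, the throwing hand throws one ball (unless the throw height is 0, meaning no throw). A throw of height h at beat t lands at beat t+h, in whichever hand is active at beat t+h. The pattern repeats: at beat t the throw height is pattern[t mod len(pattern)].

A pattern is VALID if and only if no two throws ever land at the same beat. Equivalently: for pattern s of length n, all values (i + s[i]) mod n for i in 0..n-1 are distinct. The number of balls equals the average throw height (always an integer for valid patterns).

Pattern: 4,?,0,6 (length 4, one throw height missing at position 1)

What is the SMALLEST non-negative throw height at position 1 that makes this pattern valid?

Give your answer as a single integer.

i=0: (0 + 4) mod 4 = 0
i=1: s[i]=? (unknown)
i=2: (2 + 0) mod 4 = 2
i=3: (3 + 6) mod 4 = 1
Known residues: [0, 1, 2]; need a permutation of 0..3, so missing residue r = 3
Need (1 + s) mod 4 = 3; smallest s = (3 - 1) mod 4 = 2

Answer: 2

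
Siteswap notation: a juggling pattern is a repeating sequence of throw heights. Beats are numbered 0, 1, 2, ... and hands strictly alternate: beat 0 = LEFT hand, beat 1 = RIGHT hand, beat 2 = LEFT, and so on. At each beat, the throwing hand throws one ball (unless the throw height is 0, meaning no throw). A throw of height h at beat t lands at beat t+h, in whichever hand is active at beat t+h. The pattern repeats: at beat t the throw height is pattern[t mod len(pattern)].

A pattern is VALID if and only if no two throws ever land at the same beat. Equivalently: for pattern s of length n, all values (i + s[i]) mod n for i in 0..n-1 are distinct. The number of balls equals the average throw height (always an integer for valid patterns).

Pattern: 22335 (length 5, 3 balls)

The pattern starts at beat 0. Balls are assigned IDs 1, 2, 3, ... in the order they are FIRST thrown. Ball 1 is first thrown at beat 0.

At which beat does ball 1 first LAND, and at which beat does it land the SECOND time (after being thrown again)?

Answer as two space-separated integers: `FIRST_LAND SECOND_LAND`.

Beat 0 (L): throw ball1 h=2 -> lands@2:L; in-air after throw: [b1@2:L]
Beat 1 (R): throw ball2 h=2 -> lands@3:R; in-air after throw: [b1@2:L b2@3:R]
Beat 2 (L): throw ball1 h=3 -> lands@5:R; in-air after throw: [b2@3:R b1@5:R]
Beat 3 (R): throw ball2 h=3 -> lands@6:L; in-air after throw: [b1@5:R b2@6:L]
Beat 4 (L): throw ball3 h=5 -> lands@9:R; in-air after throw: [b1@5:R b2@6:L b3@9:R]
Beat 5 (R): throw ball1 h=2 -> lands@7:R; in-air after throw: [b2@6:L b1@7:R b3@9:R]
Ball 1: thrown@0 h=2 -> first land @2; rethrown@2 h=3 -> second land @5

Answer: 2 5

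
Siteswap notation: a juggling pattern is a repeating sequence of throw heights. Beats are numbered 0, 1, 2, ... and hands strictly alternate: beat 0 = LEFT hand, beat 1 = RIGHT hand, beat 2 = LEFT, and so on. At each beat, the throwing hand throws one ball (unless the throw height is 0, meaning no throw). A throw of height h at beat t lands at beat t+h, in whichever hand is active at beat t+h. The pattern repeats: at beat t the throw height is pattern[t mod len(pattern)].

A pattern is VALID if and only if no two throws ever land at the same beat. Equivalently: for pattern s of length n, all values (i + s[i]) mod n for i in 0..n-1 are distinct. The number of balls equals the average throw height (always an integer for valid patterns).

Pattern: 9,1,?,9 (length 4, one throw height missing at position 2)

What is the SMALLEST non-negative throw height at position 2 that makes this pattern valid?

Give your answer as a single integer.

i=0: (0 + 9) mod 4 = 1
i=1: (1 + 1) mod 4 = 2
i=2: s[i]=? (unknown)
i=3: (3 + 9) mod 4 = 0
Known residues: [0, 1, 2]; need a permutation of 0..3, so missing residue r = 3
Need (2 + s) mod 4 = 3; smallest s = (3 - 2) mod 4 = 1

Answer: 1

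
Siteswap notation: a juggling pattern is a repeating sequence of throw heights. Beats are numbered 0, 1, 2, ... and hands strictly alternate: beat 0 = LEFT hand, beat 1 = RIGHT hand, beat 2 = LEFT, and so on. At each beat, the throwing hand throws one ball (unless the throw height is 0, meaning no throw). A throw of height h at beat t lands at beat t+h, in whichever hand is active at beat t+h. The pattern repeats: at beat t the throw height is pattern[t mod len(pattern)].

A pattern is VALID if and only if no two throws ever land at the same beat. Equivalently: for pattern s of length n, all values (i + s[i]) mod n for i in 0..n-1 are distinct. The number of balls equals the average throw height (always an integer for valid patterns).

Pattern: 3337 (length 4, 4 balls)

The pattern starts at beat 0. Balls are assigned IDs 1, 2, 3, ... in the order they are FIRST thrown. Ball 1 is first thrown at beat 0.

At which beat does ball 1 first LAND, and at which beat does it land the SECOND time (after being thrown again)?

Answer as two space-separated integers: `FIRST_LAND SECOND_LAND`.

Beat 0 (L): throw ball1 h=3 -> lands@3:R; in-air after throw: [b1@3:R]
Beat 1 (R): throw ball2 h=3 -> lands@4:L; in-air after throw: [b1@3:R b2@4:L]
Beat 2 (L): throw ball3 h=3 -> lands@5:R; in-air after throw: [b1@3:R b2@4:L b3@5:R]
Beat 3 (R): throw ball1 h=7 -> lands@10:L; in-air after throw: [b2@4:L b3@5:R b1@10:L]
Beat 4 (L): throw ball2 h=3 -> lands@7:R; in-air after throw: [b3@5:R b2@7:R b1@10:L]
Beat 5 (R): throw ball3 h=3 -> lands@8:L; in-air after throw: [b2@7:R b3@8:L b1@10:L]
Beat 6 (L): throw ball4 h=3 -> lands@9:R; in-air after throw: [b2@7:R b3@8:L b4@9:R b1@10:L]
Beat 7 (R): throw ball2 h=7 -> lands@14:L; in-air after throw: [b3@8:L b4@9:R b1@10:L b2@14:L]
Beat 8 (L): throw ball3 h=3 -> lands@11:R; in-air after throw: [b4@9:R b1@10:L b3@11:R b2@14:L]
Beat 9 (R): throw ball4 h=3 -> lands@12:L; in-air after throw: [b1@10:L b3@11:R b4@12:L b2@14:L]
Beat 10 (L): throw ball1 h=3 -> lands@13:R; in-air after throw: [b3@11:R b4@12:L b1@13:R b2@14:L]
Ball 1: thrown@0 h=3 -> first land @3; rethrown@3 h=7 -> second land @10

Answer: 3 10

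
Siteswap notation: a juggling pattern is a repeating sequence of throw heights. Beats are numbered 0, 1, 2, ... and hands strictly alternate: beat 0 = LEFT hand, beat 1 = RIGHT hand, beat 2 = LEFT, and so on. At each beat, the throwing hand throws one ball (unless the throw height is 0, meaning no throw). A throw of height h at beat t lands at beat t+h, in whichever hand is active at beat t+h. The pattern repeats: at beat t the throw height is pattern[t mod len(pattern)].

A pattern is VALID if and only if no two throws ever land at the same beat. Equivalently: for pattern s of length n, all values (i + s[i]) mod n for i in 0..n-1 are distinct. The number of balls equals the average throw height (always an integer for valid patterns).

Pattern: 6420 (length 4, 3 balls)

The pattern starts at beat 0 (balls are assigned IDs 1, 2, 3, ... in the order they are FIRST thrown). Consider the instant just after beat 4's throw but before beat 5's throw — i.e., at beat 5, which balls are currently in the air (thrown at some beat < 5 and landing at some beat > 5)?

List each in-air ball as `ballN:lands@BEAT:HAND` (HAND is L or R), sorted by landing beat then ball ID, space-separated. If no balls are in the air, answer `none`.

Answer: ball1:lands@6:L ball3:lands@10:L

Derivation:
Beat 0 (L): throw ball1 h=6 -> lands@6:L; in-air after throw: [b1@6:L]
Beat 1 (R): throw ball2 h=4 -> lands@5:R; in-air after throw: [b2@5:R b1@6:L]
Beat 2 (L): throw ball3 h=2 -> lands@4:L; in-air after throw: [b3@4:L b2@5:R b1@6:L]
Beat 4 (L): throw ball3 h=6 -> lands@10:L; in-air after throw: [b2@5:R b1@6:L b3@10:L]
Beat 5 (R): throw ball2 h=4 -> lands@9:R; in-air after throw: [b1@6:L b2@9:R b3@10:L]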